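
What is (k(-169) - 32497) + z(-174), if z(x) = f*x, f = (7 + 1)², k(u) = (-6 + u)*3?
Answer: -44158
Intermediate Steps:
k(u) = -18 + 3*u
f = 64 (f = 8² = 64)
z(x) = 64*x
(k(-169) - 32497) + z(-174) = ((-18 + 3*(-169)) - 32497) + 64*(-174) = ((-18 - 507) - 32497) - 11136 = (-525 - 32497) - 11136 = -33022 - 11136 = -44158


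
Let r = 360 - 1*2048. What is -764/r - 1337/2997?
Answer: 8213/1264734 ≈ 0.0064939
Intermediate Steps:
r = -1688 (r = 360 - 2048 = -1688)
-764/r - 1337/2997 = -764/(-1688) - 1337/2997 = -764*(-1/1688) - 1337*1/2997 = 191/422 - 1337/2997 = 8213/1264734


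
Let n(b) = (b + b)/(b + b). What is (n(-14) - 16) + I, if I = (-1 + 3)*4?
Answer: -7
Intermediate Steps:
I = 8 (I = 2*4 = 8)
n(b) = 1 (n(b) = (2*b)/((2*b)) = (2*b)*(1/(2*b)) = 1)
(n(-14) - 16) + I = (1 - 16) + 8 = -15 + 8 = -7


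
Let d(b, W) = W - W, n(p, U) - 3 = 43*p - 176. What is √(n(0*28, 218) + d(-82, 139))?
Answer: I*√173 ≈ 13.153*I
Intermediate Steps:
n(p, U) = -173 + 43*p (n(p, U) = 3 + (43*p - 176) = 3 + (-176 + 43*p) = -173 + 43*p)
d(b, W) = 0
√(n(0*28, 218) + d(-82, 139)) = √((-173 + 43*(0*28)) + 0) = √((-173 + 43*0) + 0) = √((-173 + 0) + 0) = √(-173 + 0) = √(-173) = I*√173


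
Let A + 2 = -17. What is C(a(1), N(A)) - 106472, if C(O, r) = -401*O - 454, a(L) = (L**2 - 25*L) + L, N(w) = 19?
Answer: -97703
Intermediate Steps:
A = -19 (A = -2 - 17 = -19)
a(L) = L**2 - 24*L
C(O, r) = -454 - 401*O
C(a(1), N(A)) - 106472 = (-454 - 401*(-24 + 1)) - 106472 = (-454 - 401*(-23)) - 106472 = (-454 + 9223) - 106472 = 8769 - 106472 = -97703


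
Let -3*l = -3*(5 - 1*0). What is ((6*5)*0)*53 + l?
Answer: 5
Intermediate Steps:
l = 5 (l = -(-1)*(5 - 1*0) = -(-1)*(5 + 0) = -(-1)*5 = -⅓*(-15) = 5)
((6*5)*0)*53 + l = ((6*5)*0)*53 + 5 = (30*0)*53 + 5 = 0*53 + 5 = 0 + 5 = 5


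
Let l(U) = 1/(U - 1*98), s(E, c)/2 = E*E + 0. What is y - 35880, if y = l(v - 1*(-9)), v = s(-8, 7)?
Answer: -1399319/39 ≈ -35880.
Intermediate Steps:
s(E, c) = 2*E² (s(E, c) = 2*(E*E + 0) = 2*(E² + 0) = 2*E²)
v = 128 (v = 2*(-8)² = 2*64 = 128)
l(U) = 1/(-98 + U) (l(U) = 1/(U - 98) = 1/(-98 + U))
y = 1/39 (y = 1/(-98 + (128 - 1*(-9))) = 1/(-98 + (128 + 9)) = 1/(-98 + 137) = 1/39 ≈ 0.025641)
y - 35880 = 1/39 - 35880 = -1399319/39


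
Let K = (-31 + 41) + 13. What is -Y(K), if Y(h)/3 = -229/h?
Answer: 687/23 ≈ 29.870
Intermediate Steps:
K = 23 (K = 10 + 13 = 23)
Y(h) = -687/h (Y(h) = 3*(-229/h) = -687/h)
-Y(K) = -(-687)/23 = -1*(-687/23) = 687/23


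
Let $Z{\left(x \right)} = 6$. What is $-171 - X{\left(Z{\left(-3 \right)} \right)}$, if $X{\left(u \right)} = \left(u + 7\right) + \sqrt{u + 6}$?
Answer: $-184 - 2 \sqrt{3} \approx -187.46$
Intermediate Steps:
$X{\left(u \right)} = 7 + u + \sqrt{6 + u}$ ($X{\left(u \right)} = \left(7 + u\right) + \sqrt{6 + u} = 7 + u + \sqrt{6 + u}$)
$-171 - X{\left(Z{\left(-3 \right)} \right)} = -171 - \left(7 + 6 + \sqrt{6 + 6}\right) = -171 - \left(7 + 6 + \sqrt{12}\right) = -171 - \left(7 + 6 + 2 \sqrt{3}\right) = -171 - \left(13 + 2 \sqrt{3}\right) = -184 - 2 \sqrt{3}$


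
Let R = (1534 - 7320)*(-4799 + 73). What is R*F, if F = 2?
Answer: 54689272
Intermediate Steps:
R = 27344636 (R = -5786*(-4726) = 27344636)
R*F = 27344636*2 = 54689272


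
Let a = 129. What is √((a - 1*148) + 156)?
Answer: √137 ≈ 11.705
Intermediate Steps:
√((a - 1*148) + 156) = √((129 - 1*148) + 156) = √((129 - 148) + 156) = √(-19 + 156) = √137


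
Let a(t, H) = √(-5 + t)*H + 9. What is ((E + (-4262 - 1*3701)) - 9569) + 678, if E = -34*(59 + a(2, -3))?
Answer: -19166 + 102*I*√3 ≈ -19166.0 + 176.67*I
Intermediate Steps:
a(t, H) = 9 + H*√(-5 + t) (a(t, H) = H*√(-5 + t) + 9 = 9 + H*√(-5 + t))
E = -2312 + 102*I*√3 (E = -34*(59 + (9 - 3*√(-5 + 2))) = -34*(59 + (9 - 3*I*√3)) = -34*(68 - 3*I*√3) = -2312 + 102*I*√3 ≈ -2312.0 + 176.67*I)
((E + (-4262 - 1*3701)) - 9569) + 678 = (((-2312 + 102*I*√3) + (-4262 - 1*3701)) - 9569) + 678 = (((-2312 + 102*I*√3) + (-4262 - 3701)) - 9569) + 678 = (((-2312 + 102*I*√3) - 7963) - 9569) + 678 = ((-10275 + 102*I*√3) - 9569) + 678 = (-19844 + 102*I*√3) + 678 = -19166 + 102*I*√3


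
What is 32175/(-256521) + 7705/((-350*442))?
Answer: -463597787/2645586580 ≈ -0.17523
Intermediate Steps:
32175/(-256521) + 7705/((-350*442)) = 32175*(-1/256521) + 7705/(-154700) = -10725/85507 + 7705*(-1/154700) = -10725/85507 - 1541/30940 = -463597787/2645586580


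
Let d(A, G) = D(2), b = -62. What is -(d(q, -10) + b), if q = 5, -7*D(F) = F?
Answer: 436/7 ≈ 62.286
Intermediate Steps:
D(F) = -F/7
d(A, G) = -2/7 (d(A, G) = -⅐*2 = -2/7)
-(d(q, -10) + b) = -(-2/7 - 62) = -1*(-436/7) = 436/7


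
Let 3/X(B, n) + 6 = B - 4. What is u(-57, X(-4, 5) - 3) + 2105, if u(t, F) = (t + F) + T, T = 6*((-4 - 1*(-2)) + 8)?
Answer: 29131/14 ≈ 2080.8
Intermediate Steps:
X(B, n) = 3/(-10 + B) (X(B, n) = 3/(-6 + (B - 4)) = 3/(-6 + (-4 + B)) = 3/(-10 + B))
T = 36 (T = 6*((-4 + 2) + 8) = 6*(-2 + 8) = 6*6 = 36)
u(t, F) = 36 + F + t (u(t, F) = (t + F) + 36 = (F + t) + 36 = 36 + F + t)
u(-57, X(-4, 5) - 3) + 2105 = (36 + (3/(-10 - 4) - 3) - 57) + 2105 = (36 + (3/(-14) - 3) - 57) + 2105 = (36 + (3*(-1/14) - 3) - 57) + 2105 = (36 + (-3/14 - 3) - 57) + 2105 = (36 - 45/14 - 57) + 2105 = -339/14 + 2105 = 29131/14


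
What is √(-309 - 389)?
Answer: I*√698 ≈ 26.42*I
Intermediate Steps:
√(-309 - 389) = √(-698) = I*√698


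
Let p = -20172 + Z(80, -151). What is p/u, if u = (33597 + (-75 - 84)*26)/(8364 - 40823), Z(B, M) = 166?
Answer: 92767822/4209 ≈ 22040.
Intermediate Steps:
u = -4209/4637 (u = (33597 - 159*26)/(-32459) = (33597 - 4134)*(-1/32459) = 29463*(-1/32459) = -4209/4637 ≈ -0.90770)
p = -20006 (p = -20172 + 166 = -20006)
p/u = -20006/(-4209/4637) = -20006*(-4637/4209) = 92767822/4209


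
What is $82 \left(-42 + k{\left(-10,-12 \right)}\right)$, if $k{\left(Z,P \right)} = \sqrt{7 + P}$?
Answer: $-3444 + 82 i \sqrt{5} \approx -3444.0 + 183.36 i$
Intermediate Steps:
$82 \left(-42 + k{\left(-10,-12 \right)}\right) = 82 \left(-42 + \sqrt{7 - 12}\right) = 82 \left(-42 + \sqrt{-5}\right) = 82 \left(-42 + i \sqrt{5}\right) = -3444 + 82 i \sqrt{5}$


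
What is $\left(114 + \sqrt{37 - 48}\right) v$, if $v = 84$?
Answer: $9576 + 84 i \sqrt{11} \approx 9576.0 + 278.6 i$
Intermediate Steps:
$\left(114 + \sqrt{37 - 48}\right) v = \left(114 + \sqrt{37 - 48}\right) 84 = \left(114 + \sqrt{-11}\right) 84 = \left(114 + i \sqrt{11}\right) 84 = 9576 + 84 i \sqrt{11}$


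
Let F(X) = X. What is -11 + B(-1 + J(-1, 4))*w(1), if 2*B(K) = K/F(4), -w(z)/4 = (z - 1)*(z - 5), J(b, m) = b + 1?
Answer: -11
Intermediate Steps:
J(b, m) = 1 + b
w(z) = -4*(-1 + z)*(-5 + z) (w(z) = -4*(z - 1)*(z - 5) = -4*(-1 + z)*(-5 + z))
B(K) = K/8 (B(K) = (K/4)/2 = K/8)
-11 + B(-1 + J(-1, 4))*w(1) = -11 + ((-1 + (1 - 1))/8)*(-20 - 4*1**2 + 24*1) = -11 + ((-1 + 0)/8)*(-20 - 4*1 + 24) = -11 + ((1/8)*(-1))*(-20 - 4 + 24) = -11 - 1/8*0 = -11 + 0 = -11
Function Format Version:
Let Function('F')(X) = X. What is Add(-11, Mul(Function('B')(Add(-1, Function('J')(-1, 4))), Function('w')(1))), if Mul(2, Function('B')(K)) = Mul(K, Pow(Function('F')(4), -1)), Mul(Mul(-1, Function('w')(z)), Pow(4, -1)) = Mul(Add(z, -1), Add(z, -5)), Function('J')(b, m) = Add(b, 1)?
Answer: -11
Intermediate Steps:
Function('J')(b, m) = Add(1, b)
Function('w')(z) = Mul(-4, Add(-1, z), Add(-5, z)) (Function('w')(z) = Mul(-4, Mul(Add(z, -1), Add(z, -5))) = Mul(-4, Mul(Add(-1, z), Add(-5, z))) = Mul(-4, Add(-1, z), Add(-5, z)))
Function('B')(K) = Mul(Rational(1, 8), K) (Function('B')(K) = Mul(Rational(1, 2), Mul(K, Pow(4, -1))) = Mul(Rational(1, 2), Mul(K, Rational(1, 4))) = Mul(Rational(1, 2), Mul(Rational(1, 4), K)) = Mul(Rational(1, 8), K))
Add(-11, Mul(Function('B')(Add(-1, Function('J')(-1, 4))), Function('w')(1))) = Add(-11, Mul(Mul(Rational(1, 8), Add(-1, Add(1, -1))), Add(-20, Mul(-4, Pow(1, 2)), Mul(24, 1)))) = Add(-11, Mul(Mul(Rational(1, 8), Add(-1, 0)), Add(-20, Mul(-4, 1), 24))) = Add(-11, Mul(Mul(Rational(1, 8), -1), Add(-20, -4, 24))) = Add(-11, Mul(Rational(-1, 8), 0)) = Add(-11, 0) = -11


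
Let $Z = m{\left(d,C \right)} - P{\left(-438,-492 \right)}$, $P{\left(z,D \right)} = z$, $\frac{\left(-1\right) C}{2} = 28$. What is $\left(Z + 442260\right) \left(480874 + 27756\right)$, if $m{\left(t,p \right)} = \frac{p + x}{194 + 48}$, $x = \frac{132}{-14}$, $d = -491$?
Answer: $\frac{190718436251510}{847} \approx 2.2517 \cdot 10^{11}$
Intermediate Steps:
$C = -56$ ($C = \left(-2\right) 28 = -56$)
$x = - \frac{66}{7}$ ($x = 132 \left(- \frac{1}{14}\right) = - \frac{66}{7} \approx -9.4286$)
$m{\left(t,p \right)} = - \frac{3}{77} + \frac{p}{242}$ ($m{\left(t,p \right)} = \frac{p - \frac{66}{7}}{194 + 48} = \frac{- \frac{66}{7} + p}{242} = \left(- \frac{66}{7} + p\right) \frac{1}{242} = - \frac{3}{77} + \frac{p}{242}$)
$Z = \frac{370757}{847}$ ($Z = \left(- \frac{3}{77} + \frac{1}{242} \left(-56\right)\right) - -438 = \left(- \frac{3}{77} - \frac{28}{121}\right) + 438 = - \frac{229}{847} + 438 = \frac{370757}{847} \approx 437.73$)
$\left(Z + 442260\right) \left(480874 + 27756\right) = \left(\frac{370757}{847} + 442260\right) \left(480874 + 27756\right) = \frac{374964977}{847} \cdot 508630 = \frac{190718436251510}{847}$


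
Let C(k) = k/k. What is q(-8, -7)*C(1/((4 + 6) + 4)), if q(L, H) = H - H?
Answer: 0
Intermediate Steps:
q(L, H) = 0
C(k) = 1
q(-8, -7)*C(1/((4 + 6) + 4)) = 0*1 = 0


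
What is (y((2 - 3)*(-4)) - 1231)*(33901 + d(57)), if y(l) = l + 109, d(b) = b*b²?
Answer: -244947092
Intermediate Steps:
d(b) = b³
y(l) = 109 + l
(y((2 - 3)*(-4)) - 1231)*(33901 + d(57)) = ((109 + (2 - 3)*(-4)) - 1231)*(33901 + 57³) = ((109 - 1*(-4)) - 1231)*(33901 + 185193) = ((109 + 4) - 1231)*219094 = (113 - 1231)*219094 = -1118*219094 = -244947092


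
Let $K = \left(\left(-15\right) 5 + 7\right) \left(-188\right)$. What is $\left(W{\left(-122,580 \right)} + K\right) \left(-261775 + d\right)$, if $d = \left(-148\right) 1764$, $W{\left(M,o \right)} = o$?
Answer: $-6987327308$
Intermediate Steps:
$K = 12784$ ($K = \left(-75 + 7\right) \left(-188\right) = \left(-68\right) \left(-188\right) = 12784$)
$d = -261072$
$\left(W{\left(-122,580 \right)} + K\right) \left(-261775 + d\right) = \left(580 + 12784\right) \left(-261775 - 261072\right) = 13364 \left(-522847\right) = -6987327308$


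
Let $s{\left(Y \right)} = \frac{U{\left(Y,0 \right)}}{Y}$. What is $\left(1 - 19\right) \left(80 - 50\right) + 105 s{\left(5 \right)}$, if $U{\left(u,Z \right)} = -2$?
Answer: $-582$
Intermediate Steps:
$s{\left(Y \right)} = - \frac{2}{Y}$
$\left(1 - 19\right) \left(80 - 50\right) + 105 s{\left(5 \right)} = \left(1 - 19\right) \left(80 - 50\right) + 105 \left(- \frac{2}{5}\right) = \left(-18\right) 30 + 105 \left(\left(-2\right) \frac{1}{5}\right) = -540 + 105 \left(- \frac{2}{5}\right) = -540 - 42 = -582$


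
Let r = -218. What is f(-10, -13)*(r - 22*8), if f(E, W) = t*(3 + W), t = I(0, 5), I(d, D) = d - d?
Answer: 0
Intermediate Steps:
I(d, D) = 0
t = 0
f(E, W) = 0 (f(E, W) = 0*(3 + W) = 0)
f(-10, -13)*(r - 22*8) = 0*(-218 - 22*8) = 0*(-218 - 176) = 0*(-394) = 0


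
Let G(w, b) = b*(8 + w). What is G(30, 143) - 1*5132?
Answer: 302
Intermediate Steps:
G(30, 143) - 1*5132 = 143*(8 + 30) - 1*5132 = 143*38 - 5132 = 5434 - 5132 = 302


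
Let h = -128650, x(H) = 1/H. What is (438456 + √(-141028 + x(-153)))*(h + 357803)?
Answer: 100473507768 + 229153*I*√366813845/51 ≈ 1.0047e+11 + 8.6055e+7*I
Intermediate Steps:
(438456 + √(-141028 + x(-153)))*(h + 357803) = (438456 + √(-141028 + 1/(-153)))*(-128650 + 357803) = (438456 + √(-141028 - 1/153))*229153 = (438456 + √(-21577285/153))*229153 = (438456 + I*√366813845/51)*229153 = 100473507768 + 229153*I*√366813845/51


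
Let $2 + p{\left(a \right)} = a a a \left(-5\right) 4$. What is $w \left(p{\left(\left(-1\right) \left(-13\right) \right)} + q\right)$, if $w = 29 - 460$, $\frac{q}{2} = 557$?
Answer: $18458868$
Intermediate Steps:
$q = 1114$ ($q = 2 \cdot 557 = 1114$)
$w = -431$
$p{\left(a \right)} = -2 - 20 a^{3}$ ($p{\left(a \right)} = -2 + a a a \left(-5\right) 4 = -2 + a^{2} a \left(-5\right) 4 = -2 + a^{3} \left(-5\right) 4 = -2 + - 5 a^{3} \cdot 4 = -2 - 20 a^{3}$)
$w \left(p{\left(\left(-1\right) \left(-13\right) \right)} + q\right) = - 431 \left(\left(-2 - 20 \left(\left(-1\right) \left(-13\right)\right)^{3}\right) + 1114\right) = - 431 \left(\left(-2 - 20 \cdot 13^{3}\right) + 1114\right) = - 431 \left(\left(-2 - 43940\right) + 1114\right) = - 431 \left(-43942 + 1114\right) = \left(-431\right) \left(-42828\right) = 18458868$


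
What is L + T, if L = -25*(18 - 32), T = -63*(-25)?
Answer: 1925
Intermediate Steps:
T = 1575
L = 350 (L = -25*(-14) = 350)
L + T = 350 + 1575 = 1925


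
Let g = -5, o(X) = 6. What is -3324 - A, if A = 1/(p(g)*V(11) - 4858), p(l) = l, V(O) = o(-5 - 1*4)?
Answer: -16247711/4888 ≈ -3324.0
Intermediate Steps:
V(O) = 6
A = -1/4888 (A = 1/(-5*6 - 4858) = 1/(-30 - 4858) = 1/(-4888) = -1/4888 ≈ -0.00020458)
-3324 - A = -3324 - 1*(-1/4888) = -3324 + 1/4888 = -16247711/4888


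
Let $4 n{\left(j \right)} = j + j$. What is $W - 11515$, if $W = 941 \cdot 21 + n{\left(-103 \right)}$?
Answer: $\frac{16389}{2} \approx 8194.5$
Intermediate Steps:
$n{\left(j \right)} = \frac{j}{2}$ ($n{\left(j \right)} = \frac{j + j}{4} = \frac{2 j}{4} = \frac{j}{2}$)
$W = \frac{39419}{2}$ ($W = 941 \cdot 21 + \frac{1}{2} \left(-103\right) = 19761 - \frac{103}{2} = \frac{39419}{2} \approx 19710.0$)
$W - 11515 = \frac{39419}{2} - 11515 = \frac{16389}{2}$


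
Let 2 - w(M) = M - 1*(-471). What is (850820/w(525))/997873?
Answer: -425410/495942881 ≈ -0.00085778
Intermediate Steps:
w(M) = -469 - M (w(M) = 2 - (M - 1*(-471)) = 2 - (M + 471) = 2 - (471 + M) = 2 + (-471 - M) = -469 - M)
(850820/w(525))/997873 = (850820/(-469 - 1*525))/997873 = (850820/(-469 - 525))*(1/997873) = (850820/(-994))*(1/997873) = (850820*(-1/994))*(1/997873) = -425410/497*1/997873 = -425410/495942881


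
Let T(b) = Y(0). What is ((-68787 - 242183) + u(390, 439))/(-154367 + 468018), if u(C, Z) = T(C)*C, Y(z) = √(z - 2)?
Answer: -310970/313651 + 30*I*√2/24127 ≈ -0.99145 + 0.0017585*I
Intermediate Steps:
Y(z) = √(-2 + z)
T(b) = I*√2 (T(b) = √(-2 + 0) = √(-2) = I*√2)
u(C, Z) = I*C*√2 (u(C, Z) = (I*√2)*C = I*C*√2)
((-68787 - 242183) + u(390, 439))/(-154367 + 468018) = ((-68787 - 242183) + I*390*√2)/(-154367 + 468018) = (-310970 + 390*I*√2)/313651 = (-310970 + 390*I*√2)*(1/313651) = -310970/313651 + 30*I*√2/24127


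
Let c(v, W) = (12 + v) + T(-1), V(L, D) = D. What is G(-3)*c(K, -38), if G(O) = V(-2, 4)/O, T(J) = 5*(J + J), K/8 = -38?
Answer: 1208/3 ≈ 402.67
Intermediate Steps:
K = -304 (K = 8*(-38) = -304)
T(J) = 10*J (T(J) = 5*(2*J) = 10*J)
G(O) = 4/O
c(v, W) = 2 + v (c(v, W) = (12 + v) + 10*(-1) = (12 + v) - 10 = 2 + v)
G(-3)*c(K, -38) = (4/(-3))*(2 - 304) = (4*(-⅓))*(-302) = -4/3*(-302) = 1208/3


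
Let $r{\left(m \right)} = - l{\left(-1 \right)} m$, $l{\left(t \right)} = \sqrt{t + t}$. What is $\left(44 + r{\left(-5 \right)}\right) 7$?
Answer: $308 + 35 i \sqrt{2} \approx 308.0 + 49.497 i$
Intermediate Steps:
$l{\left(t \right)} = \sqrt{2} \sqrt{t}$ ($l{\left(t \right)} = \sqrt{2 t} = \sqrt{2} \sqrt{t}$)
$r{\left(m \right)} = - i m \sqrt{2}$ ($r{\left(m \right)} = - \sqrt{2} \sqrt{-1} m = - \sqrt{2} i m = - i \sqrt{2} m = - i m \sqrt{2}$)
$\left(44 + r{\left(-5 \right)}\right) 7 = \left(44 - i \left(-5\right) \sqrt{2}\right) 7 = \left(44 + 5 i \sqrt{2}\right) 7 = 308 + 35 i \sqrt{2}$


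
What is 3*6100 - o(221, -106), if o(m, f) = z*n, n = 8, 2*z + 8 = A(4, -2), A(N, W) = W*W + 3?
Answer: 18304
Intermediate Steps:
A(N, W) = 3 + W**2 (A(N, W) = W**2 + 3 = 3 + W**2)
z = -1/2 (z = -4 + (3 + (-2)**2)/2 = -4 + (3 + 4)/2 = -4 + (1/2)*7 = -4 + 7/2 = -1/2 ≈ -0.50000)
o(m, f) = -4 (o(m, f) = -1/2*8 = -4)
3*6100 - o(221, -106) = 3*6100 - 1*(-4) = 18300 + 4 = 18304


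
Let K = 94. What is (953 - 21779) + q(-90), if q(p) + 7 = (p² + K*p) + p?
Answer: -21283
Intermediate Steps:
q(p) = -7 + p² + 95*p (q(p) = -7 + ((p² + 94*p) + p) = -7 + (p² + 95*p) = -7 + p² + 95*p)
(953 - 21779) + q(-90) = (953 - 21779) + (-7 + (-90)² + 95*(-90)) = -20826 + (-7 + 8100 - 8550) = -20826 - 457 = -21283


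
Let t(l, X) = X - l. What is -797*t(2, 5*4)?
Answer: -14346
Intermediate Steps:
-797*t(2, 5*4) = -797*(5*4 - 1*2) = -797*(20 - 2) = -797*18 = -14346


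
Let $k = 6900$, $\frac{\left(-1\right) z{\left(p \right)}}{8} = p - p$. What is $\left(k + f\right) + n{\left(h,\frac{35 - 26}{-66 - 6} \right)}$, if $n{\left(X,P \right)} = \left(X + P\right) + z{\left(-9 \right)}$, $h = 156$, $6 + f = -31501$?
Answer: $- \frac{195609}{8} \approx -24451.0$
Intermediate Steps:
$f = -31507$ ($f = -6 - 31501 = -31507$)
$z{\left(p \right)} = 0$ ($z{\left(p \right)} = - 8 \left(p - p\right) = \left(-8\right) 0 = 0$)
$n{\left(X,P \right)} = P + X$ ($n{\left(X,P \right)} = \left(X + P\right) + 0 = \left(P + X\right) + 0 = P + X$)
$\left(k + f\right) + n{\left(h,\frac{35 - 26}{-66 - 6} \right)} = \left(6900 - 31507\right) + \left(\frac{35 - 26}{-66 - 6} + 156\right) = -24607 + \left(\frac{9}{-72} + 156\right) = -24607 + \left(9 \left(- \frac{1}{72}\right) + 156\right) = -24607 + \left(- \frac{1}{8} + 156\right) = -24607 + \frac{1247}{8} = - \frac{195609}{8}$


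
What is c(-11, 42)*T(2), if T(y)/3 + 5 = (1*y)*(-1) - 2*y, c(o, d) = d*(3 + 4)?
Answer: -9702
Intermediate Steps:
c(o, d) = 7*d (c(o, d) = d*7 = 7*d)
T(y) = -15 - 9*y (T(y) = -15 + 3*((1*y)*(-1) - 2*y) = -15 + 3*(y*(-1) - 2*y) = -15 + 3*(-y - 2*y) = -15 + 3*(-3*y) = -15 - 9*y)
c(-11, 42)*T(2) = (7*42)*(-15 - 9*2) = 294*(-15 - 18) = 294*(-33) = -9702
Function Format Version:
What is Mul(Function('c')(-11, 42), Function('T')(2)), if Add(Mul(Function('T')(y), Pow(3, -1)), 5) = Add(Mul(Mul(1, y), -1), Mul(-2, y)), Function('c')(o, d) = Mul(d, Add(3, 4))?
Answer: -9702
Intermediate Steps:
Function('c')(o, d) = Mul(7, d) (Function('c')(o, d) = Mul(d, 7) = Mul(7, d))
Function('T')(y) = Add(-15, Mul(-9, y)) (Function('T')(y) = Add(-15, Mul(3, Add(Mul(Mul(1, y), -1), Mul(-2, y)))) = Add(-15, Mul(3, Add(Mul(y, -1), Mul(-2, y)))) = Add(-15, Mul(3, Add(Mul(-1, y), Mul(-2, y)))) = Add(-15, Mul(3, Mul(-3, y))) = Add(-15, Mul(-9, y)))
Mul(Function('c')(-11, 42), Function('T')(2)) = Mul(Mul(7, 42), Add(-15, Mul(-9, 2))) = Mul(294, Add(-15, -18)) = Mul(294, -33) = -9702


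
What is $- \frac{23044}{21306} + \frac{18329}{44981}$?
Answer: $- \frac{323012245}{479182593} \approx -0.67409$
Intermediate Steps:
$- \frac{23044}{21306} + \frac{18329}{44981} = \left(-23044\right) \frac{1}{21306} + 18329 \cdot \frac{1}{44981} = - \frac{11522}{10653} + \frac{18329}{44981} = - \frac{323012245}{479182593}$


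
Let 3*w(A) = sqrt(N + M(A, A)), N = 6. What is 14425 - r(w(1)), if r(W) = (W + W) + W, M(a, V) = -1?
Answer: 14425 - sqrt(5) ≈ 14423.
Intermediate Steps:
w(A) = sqrt(5)/3 (w(A) = sqrt(6 - 1)/3 = sqrt(5)/3)
r(W) = 3*W (r(W) = 2*W + W = 3*W)
14425 - r(w(1)) = 14425 - 3*sqrt(5)/3 = 14425 - sqrt(5)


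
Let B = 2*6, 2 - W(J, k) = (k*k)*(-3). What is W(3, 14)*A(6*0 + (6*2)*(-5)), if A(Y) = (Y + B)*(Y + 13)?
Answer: 1331040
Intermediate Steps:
W(J, k) = 2 + 3*k² (W(J, k) = 2 - k*k*(-3) = 2 - k²*(-3) = 2 - (-3)*k² = 2 + 3*k²)
B = 12
A(Y) = (12 + Y)*(13 + Y) (A(Y) = (Y + 12)*(Y + 13) = (12 + Y)*(13 + Y))
W(3, 14)*A(6*0 + (6*2)*(-5)) = (2 + 3*14²)*(156 + (6*0 + (6*2)*(-5))² + 25*(6*0 + (6*2)*(-5))) = (2 + 3*196)*(156 + (0 + 12*(-5))² + 25*(0 + 12*(-5))) = (2 + 588)*(156 + (0 - 60)² + 25*(0 - 60)) = 590*(156 + (-60)² + 25*(-60)) = 590*(156 + 3600 - 1500) = 590*2256 = 1331040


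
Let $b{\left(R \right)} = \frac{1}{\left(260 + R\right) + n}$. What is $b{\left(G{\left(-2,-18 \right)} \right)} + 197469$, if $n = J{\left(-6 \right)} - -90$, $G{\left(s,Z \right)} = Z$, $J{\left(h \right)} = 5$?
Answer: $\frac{66547054}{337} \approx 1.9747 \cdot 10^{5}$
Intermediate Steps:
$n = 95$ ($n = 5 - -90 = 5 + 90 = 95$)
$b{\left(R \right)} = \frac{1}{355 + R}$ ($b{\left(R \right)} = \frac{1}{\left(260 + R\right) + 95} = \frac{1}{355 + R}$)
$b{\left(G{\left(-2,-18 \right)} \right)} + 197469 = \frac{1}{355 - 18} + 197469 = \frac{1}{337} + 197469 = \frac{66547054}{337}$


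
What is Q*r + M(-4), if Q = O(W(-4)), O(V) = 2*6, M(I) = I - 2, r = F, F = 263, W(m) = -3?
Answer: 3150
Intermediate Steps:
r = 263
M(I) = -2 + I
O(V) = 12
Q = 12
Q*r + M(-4) = 12*263 + (-2 - 4) = 3156 - 6 = 3150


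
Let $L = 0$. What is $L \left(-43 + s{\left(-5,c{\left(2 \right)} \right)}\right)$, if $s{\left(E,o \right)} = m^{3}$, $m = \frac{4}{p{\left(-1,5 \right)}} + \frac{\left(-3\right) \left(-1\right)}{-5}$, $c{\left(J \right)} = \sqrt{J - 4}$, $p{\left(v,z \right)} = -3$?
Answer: $0$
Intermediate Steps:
$c{\left(J \right)} = \sqrt{-4 + J}$
$m = - \frac{29}{15}$ ($m = \frac{4}{-3} + \frac{\left(-3\right) \left(-1\right)}{-5} = 4 \left(- \frac{1}{3}\right) + 3 \left(- \frac{1}{5}\right) = - \frac{4}{3} - \frac{3}{5} = - \frac{29}{15} \approx -1.9333$)
$s{\left(E,o \right)} = - \frac{24389}{3375}$ ($s{\left(E,o \right)} = \left(- \frac{29}{15}\right)^{3} = - \frac{24389}{3375}$)
$L \left(-43 + s{\left(-5,c{\left(2 \right)} \right)}\right) = 0 \left(-43 - \frac{24389}{3375}\right) = 0 \left(- \frac{169514}{3375}\right) = 0$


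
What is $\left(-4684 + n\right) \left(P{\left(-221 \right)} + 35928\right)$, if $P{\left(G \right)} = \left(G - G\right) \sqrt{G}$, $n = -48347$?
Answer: $-1905297768$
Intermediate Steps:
$P{\left(G \right)} = 0$ ($P{\left(G \right)} = 0 \sqrt{G} = 0$)
$\left(-4684 + n\right) \left(P{\left(-221 \right)} + 35928\right) = \left(-4684 - 48347\right) \left(0 + 35928\right) = \left(-53031\right) 35928 = -1905297768$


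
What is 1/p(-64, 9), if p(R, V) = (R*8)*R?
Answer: 1/32768 ≈ 3.0518e-5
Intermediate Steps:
p(R, V) = 8*R² (p(R, V) = (8*R)*R = 8*R²)
1/p(-64, 9) = 1/(8*(-64)²) = 1/(8*4096) = 1/32768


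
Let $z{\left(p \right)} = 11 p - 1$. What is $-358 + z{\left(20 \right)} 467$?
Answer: $101915$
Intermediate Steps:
$z{\left(p \right)} = -1 + 11 p$
$-358 + z{\left(20 \right)} 467 = -358 + \left(-1 + 11 \cdot 20\right) 467 = -358 + \left(-1 + 220\right) 467 = -358 + 219 \cdot 467 = -358 + 102273 = 101915$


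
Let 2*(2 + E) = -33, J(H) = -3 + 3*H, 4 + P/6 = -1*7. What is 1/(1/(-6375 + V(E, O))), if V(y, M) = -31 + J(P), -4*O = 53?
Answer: -6607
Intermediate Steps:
P = -66 (P = -24 + 6*(-1*7) = -24 + 6*(-7) = -24 - 42 = -66)
O = -53/4 (O = -1/4*53 = -53/4 ≈ -13.250)
E = -37/2 (E = -2 + (1/2)*(-33) = -2 - 33/2 = -37/2 ≈ -18.500)
V(y, M) = -232 (V(y, M) = -31 + (-3 + 3*(-66)) = -31 + (-3 - 198) = -31 - 201 = -232)
1/(1/(-6375 + V(E, O))) = 1/(1/(-6375 - 232)) = 1/(1/(-6607)) = 1/(-1/6607) = -6607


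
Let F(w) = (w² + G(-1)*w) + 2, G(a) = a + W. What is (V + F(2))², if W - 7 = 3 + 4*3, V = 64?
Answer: 12544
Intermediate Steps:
W = 22 (W = 7 + (3 + 4*3) = 7 + (3 + 12) = 7 + 15 = 22)
G(a) = 22 + a (G(a) = a + 22 = 22 + a)
F(w) = 2 + w² + 21*w (F(w) = (w² + (22 - 1)*w) + 2 = (w² + 21*w) + 2 = 2 + w² + 21*w)
(V + F(2))² = (64 + (2 + 2² + 21*2))² = (64 + (2 + 4 + 42))² = (64 + 48)² = 112² = 12544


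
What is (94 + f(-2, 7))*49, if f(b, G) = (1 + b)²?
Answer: 4655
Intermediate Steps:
(94 + f(-2, 7))*49 = (94 + (1 - 2)²)*49 = (94 + (-1)²)*49 = (94 + 1)*49 = 95*49 = 4655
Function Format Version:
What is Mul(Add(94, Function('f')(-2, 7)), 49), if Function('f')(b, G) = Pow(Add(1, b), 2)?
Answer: 4655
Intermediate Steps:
Mul(Add(94, Function('f')(-2, 7)), 49) = Mul(Add(94, Pow(Add(1, -2), 2)), 49) = Mul(Add(94, Pow(-1, 2)), 49) = Mul(Add(94, 1), 49) = Mul(95, 49) = 4655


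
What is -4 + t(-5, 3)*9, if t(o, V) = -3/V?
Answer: -13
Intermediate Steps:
-4 + t(-5, 3)*9 = -4 - 3/3*9 = -4 - 3*⅓*9 = -4 - 1*9 = -4 - 9 = -13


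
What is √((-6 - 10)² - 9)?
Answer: √247 ≈ 15.716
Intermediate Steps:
√((-6 - 10)² - 9) = √((-16)² - 9) = √(256 - 9) = √247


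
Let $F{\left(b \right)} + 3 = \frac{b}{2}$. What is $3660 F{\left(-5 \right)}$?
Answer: $-20130$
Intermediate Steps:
$F{\left(b \right)} = -3 + \frac{b}{2}$
$3660 F{\left(-5 \right)} = 3660 \left(-3 + \frac{1}{2} \left(-5\right)\right) = 3660 \left(-3 - \frac{5}{2}\right) = 3660 \left(- \frac{11}{2}\right) = -20130$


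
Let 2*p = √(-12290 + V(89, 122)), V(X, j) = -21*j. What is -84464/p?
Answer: 84464*I*√3713/3713 ≈ 1386.1*I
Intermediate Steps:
p = I*√3713 (p = √(-12290 - 21*122)/2 = √(-12290 - 2562)/2 = √(-14852)/2 = (2*I*√3713)/2 = I*√3713 ≈ 60.934*I)
-84464/p = -84464*(-I*√3713/3713) = -(-84464)*I*√3713/3713 = 84464*I*√3713/3713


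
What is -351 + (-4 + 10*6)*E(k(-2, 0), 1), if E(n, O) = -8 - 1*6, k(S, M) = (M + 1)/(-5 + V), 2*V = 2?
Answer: -1135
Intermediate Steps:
V = 1 (V = (½)*2 = 1)
k(S, M) = -¼ - M/4 (k(S, M) = (M + 1)/(-5 + 1) = (1 + M)/(-4) = (1 + M)*(-¼) = -¼ - M/4)
E(n, O) = -14 (E(n, O) = -8 - 6 = -14)
-351 + (-4 + 10*6)*E(k(-2, 0), 1) = -351 + (-4 + 10*6)*(-14) = -351 + (-4 + 60)*(-14) = -351 + 56*(-14) = -351 - 784 = -1135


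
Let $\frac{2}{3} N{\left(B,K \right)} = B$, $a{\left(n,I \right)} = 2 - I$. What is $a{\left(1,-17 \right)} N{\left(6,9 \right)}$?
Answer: $171$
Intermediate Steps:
$N{\left(B,K \right)} = \frac{3 B}{2}$
$a{\left(1,-17 \right)} N{\left(6,9 \right)} = \left(2 - -17\right) \frac{3}{2} \cdot 6 = \left(2 + 17\right) 9 = 19 \cdot 9 = 171$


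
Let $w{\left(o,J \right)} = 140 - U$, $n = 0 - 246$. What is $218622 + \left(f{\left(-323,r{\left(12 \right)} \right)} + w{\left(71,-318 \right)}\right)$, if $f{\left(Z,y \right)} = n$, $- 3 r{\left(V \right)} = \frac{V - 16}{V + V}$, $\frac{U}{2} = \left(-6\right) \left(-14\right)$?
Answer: $218348$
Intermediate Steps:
$U = 168$ ($U = 2 \left(\left(-6\right) \left(-14\right)\right) = 2 \cdot 84 = 168$)
$r{\left(V \right)} = - \frac{-16 + V}{6 V}$ ($r{\left(V \right)} = - \frac{\left(V - 16\right) \frac{1}{V + V}}{3} = - \frac{\left(-16 + V\right) \frac{1}{2 V}}{3} = - \frac{\frac{1}{2} \frac{1}{V} \left(-16 + V\right)}{3} = - \frac{-16 + V}{6 V}$)
$n = -246$ ($n = 0 - 246 = -246$)
$w{\left(o,J \right)} = -28$ ($w{\left(o,J \right)} = 140 - 168 = -28$)
$f{\left(Z,y \right)} = -246$
$218622 + \left(f{\left(-323,r{\left(12 \right)} \right)} + w{\left(71,-318 \right)}\right) = 218622 - 274 = 218348$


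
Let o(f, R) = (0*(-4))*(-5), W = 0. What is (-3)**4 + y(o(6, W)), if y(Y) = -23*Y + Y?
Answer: 81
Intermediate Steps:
o(f, R) = 0 (o(f, R) = 0*(-5) = 0)
y(Y) = -22*Y
(-3)**4 + y(o(6, W)) = (-3)**4 - 22*0 = 81 + 0 = 81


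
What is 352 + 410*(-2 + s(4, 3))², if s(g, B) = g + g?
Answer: 15112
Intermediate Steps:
s(g, B) = 2*g
352 + 410*(-2 + s(4, 3))² = 352 + 410*(-2 + 2*4)² = 352 + 410*(-2 + 8)² = 352 + 410*6² = 352 + 410*36 = 352 + 14760 = 15112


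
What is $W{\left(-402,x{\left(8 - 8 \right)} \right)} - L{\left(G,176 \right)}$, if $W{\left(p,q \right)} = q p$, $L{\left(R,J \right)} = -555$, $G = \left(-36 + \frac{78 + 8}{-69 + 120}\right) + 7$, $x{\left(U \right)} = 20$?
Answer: $-7485$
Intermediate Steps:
$G = - \frac{1393}{51}$ ($G = \left(-36 + \frac{86}{51}\right) + 7 = - \frac{1750}{51} + 7 = - \frac{1393}{51} \approx -27.314$)
$W{\left(p,q \right)} = p q$
$W{\left(-402,x{\left(8 - 8 \right)} \right)} - L{\left(G,176 \right)} = \left(-402\right) 20 - -555 = -8040 + 555 = -7485$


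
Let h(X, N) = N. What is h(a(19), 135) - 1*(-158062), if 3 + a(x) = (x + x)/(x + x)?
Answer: 158197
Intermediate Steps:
a(x) = -2 (a(x) = -3 + (x + x)/(x + x) = -3 + (2*x)/((2*x)) = -3 + (2*x)*(1/(2*x)) = -3 + 1 = -2)
h(a(19), 135) - 1*(-158062) = 135 - 1*(-158062) = 135 + 158062 = 158197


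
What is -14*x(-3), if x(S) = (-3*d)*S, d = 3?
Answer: -378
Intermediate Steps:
x(S) = -9*S (x(S) = (-3*3)*S = -9*S)
-14*x(-3) = -(-126)*(-3) = -14*27 = -378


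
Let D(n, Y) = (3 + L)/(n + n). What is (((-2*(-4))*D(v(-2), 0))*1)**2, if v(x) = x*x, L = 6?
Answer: 81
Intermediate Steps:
v(x) = x**2
D(n, Y) = 9/(2*n) (D(n, Y) = (3 + 6)/(n + n) = 9/((2*n)) = 9*(1/(2*n)) = 9/(2*n))
(((-2*(-4))*D(v(-2), 0))*1)**2 = (((-2*(-4))*(9/(2*((-2)**2))))*1)**2 = ((8*((9/2)/4))*1)**2 = ((8*((9/2)*(1/4)))*1)**2 = ((8*(9/8))*1)**2 = (9*1)**2 = 9**2 = 81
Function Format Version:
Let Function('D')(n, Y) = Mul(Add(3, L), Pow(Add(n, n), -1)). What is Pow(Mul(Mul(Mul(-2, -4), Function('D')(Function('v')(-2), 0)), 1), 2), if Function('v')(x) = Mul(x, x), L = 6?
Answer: 81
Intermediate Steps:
Function('v')(x) = Pow(x, 2)
Function('D')(n, Y) = Mul(Rational(9, 2), Pow(n, -1)) (Function('D')(n, Y) = Mul(Add(3, 6), Pow(Add(n, n), -1)) = Mul(9, Pow(Mul(2, n), -1)) = Mul(9, Mul(Rational(1, 2), Pow(n, -1))) = Mul(Rational(9, 2), Pow(n, -1)))
Pow(Mul(Mul(Mul(-2, -4), Function('D')(Function('v')(-2), 0)), 1), 2) = Pow(Mul(Mul(Mul(-2, -4), Mul(Rational(9, 2), Pow(Pow(-2, 2), -1))), 1), 2) = Pow(Mul(Mul(8, Mul(Rational(9, 2), Pow(4, -1))), 1), 2) = Pow(Mul(Mul(8, Mul(Rational(9, 2), Rational(1, 4))), 1), 2) = Pow(Mul(Mul(8, Rational(9, 8)), 1), 2) = Pow(Mul(9, 1), 2) = Pow(9, 2) = 81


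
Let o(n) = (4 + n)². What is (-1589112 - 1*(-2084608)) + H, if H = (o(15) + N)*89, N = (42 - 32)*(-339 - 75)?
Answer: 159165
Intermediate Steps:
N = -4140 (N = 10*(-414) = -4140)
H = -336331 (H = ((4 + 15)² - 4140)*89 = (19² - 4140)*89 = (361 - 4140)*89 = -3779*89 = -336331)
(-1589112 - 1*(-2084608)) + H = (-1589112 - 1*(-2084608)) - 336331 = (-1589112 + 2084608) - 336331 = 495496 - 336331 = 159165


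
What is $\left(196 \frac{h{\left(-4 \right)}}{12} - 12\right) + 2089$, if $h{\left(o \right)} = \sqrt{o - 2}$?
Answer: $2077 + \frac{49 i \sqrt{6}}{3} \approx 2077.0 + 40.008 i$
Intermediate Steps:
$h{\left(o \right)} = \sqrt{-2 + o}$
$\left(196 \frac{h{\left(-4 \right)}}{12} - 12\right) + 2089 = \left(196 \frac{\sqrt{-2 - 4}}{12} - 12\right) + 2089 = \left(196 \sqrt{-6} \cdot \frac{1}{12} - 12\right) + 2089 = \left(196 i \sqrt{6} \cdot \frac{1}{12} - 12\right) + 2089 = \left(196 \frac{i \sqrt{6}}{12} - 12\right) + 2089 = \left(\frac{49 i \sqrt{6}}{3} - 12\right) + 2089 = \left(-12 + \frac{49 i \sqrt{6}}{3}\right) + 2089 = 2077 + \frac{49 i \sqrt{6}}{3}$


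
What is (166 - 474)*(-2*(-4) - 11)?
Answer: 924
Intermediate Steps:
(166 - 474)*(-2*(-4) - 11) = -308*(8 - 11) = -308*(-3) = 924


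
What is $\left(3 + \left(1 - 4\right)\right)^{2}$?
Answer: $0$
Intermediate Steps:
$\left(3 + \left(1 - 4\right)\right)^{2} = \left(3 - 3\right)^{2} = 0^{2} = 0$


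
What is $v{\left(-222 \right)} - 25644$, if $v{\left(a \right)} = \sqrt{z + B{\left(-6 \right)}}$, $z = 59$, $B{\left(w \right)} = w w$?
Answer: $-25644 + \sqrt{95} \approx -25634.0$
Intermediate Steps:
$B{\left(w \right)} = w^{2}$
$v{\left(a \right)} = \sqrt{95}$ ($v{\left(a \right)} = \sqrt{59 + \left(-6\right)^{2}} = \sqrt{59 + 36} = \sqrt{95}$)
$v{\left(-222 \right)} - 25644 = \sqrt{95} - 25644 = -25644 + \sqrt{95}$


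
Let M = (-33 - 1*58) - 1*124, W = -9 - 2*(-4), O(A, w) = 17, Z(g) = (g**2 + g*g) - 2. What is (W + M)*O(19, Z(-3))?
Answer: -3672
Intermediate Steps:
Z(g) = -2 + 2*g**2 (Z(g) = (g**2 + g**2) - 2 = 2*g**2 - 2 = -2 + 2*g**2)
W = -1 (W = -9 + 8 = -1)
M = -215 (M = (-33 - 58) - 124 = -91 - 124 = -215)
(W + M)*O(19, Z(-3)) = (-1 - 215)*17 = -216*17 = -3672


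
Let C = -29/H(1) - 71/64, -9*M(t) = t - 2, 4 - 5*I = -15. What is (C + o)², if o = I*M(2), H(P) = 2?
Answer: 998001/4096 ≈ 243.65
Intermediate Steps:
I = 19/5 (I = ⅘ - ⅕*(-15) = ⅘ + 3 = 19/5 ≈ 3.8000)
M(t) = 2/9 - t/9 (M(t) = -(t - 2)/9 = -(-2 + t)/9 = 2/9 - t/9)
o = 0 (o = 19*(2/9 - ⅑*2)/5 = 19*(2/9 - 2/9)/5 = (19/5)*0 = 0)
C = -999/64 (C = -29/2 - 71/64 = -999/64 ≈ -15.609)
(C + o)² = (-999/64 + 0)² = (-999/64)² = 998001/4096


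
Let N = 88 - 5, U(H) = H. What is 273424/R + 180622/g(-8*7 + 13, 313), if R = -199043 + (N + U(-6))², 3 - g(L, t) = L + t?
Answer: -17476820558/25780719 ≈ -677.90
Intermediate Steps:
g(L, t) = 3 - L - t (g(L, t) = 3 - (L + t) = 3 + (-L - t) = 3 - L - t)
N = 83
R = -193114 (R = -199043 + (83 - 6)² = -199043 + 77² = -199043 + 5929 = -193114)
273424/R + 180622/g(-8*7 + 13, 313) = 273424/(-193114) + 180622/(3 - (-8*7 + 13) - 1*313) = 273424*(-1/193114) + 180622/(3 - (-56 + 13) - 313) = -136712/96557 + 180622/(3 - 1*(-43) - 313) = -136712/96557 + 180622/(3 + 43 - 313) = -136712/96557 + 180622/(-267) = -136712/96557 + 180622*(-1/267) = -136712/96557 - 180622/267 = -17476820558/25780719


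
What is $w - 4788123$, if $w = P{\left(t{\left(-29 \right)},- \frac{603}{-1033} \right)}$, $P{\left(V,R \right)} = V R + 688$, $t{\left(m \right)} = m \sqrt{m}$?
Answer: $-4787435 - \frac{17487 i \sqrt{29}}{1033} \approx -4.7874 \cdot 10^{6} - 91.162 i$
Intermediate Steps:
$t{\left(m \right)} = m^{\frac{3}{2}}$
$P{\left(V,R \right)} = 688 + R V$ ($P{\left(V,R \right)} = R V + 688 = 688 + R V$)
$w = 688 - \frac{17487 i \sqrt{29}}{1033}$ ($w = 688 + - \frac{603}{-1033} \left(-29\right)^{\frac{3}{2}} = 688 + \left(-603\right) \left(- \frac{1}{1033}\right) \left(- 29 i \sqrt{29}\right) = 688 + \frac{603 \left(- 29 i \sqrt{29}\right)}{1033} = 688 - \frac{17487 i \sqrt{29}}{1033} \approx 688.0 - 91.162 i$)
$w - 4788123 = \left(688 - \frac{17487 i \sqrt{29}}{1033}\right) - 4788123 = -4787435 - \frac{17487 i \sqrt{29}}{1033}$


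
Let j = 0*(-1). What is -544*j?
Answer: 0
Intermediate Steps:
j = 0
-544*j = -544*0 = 0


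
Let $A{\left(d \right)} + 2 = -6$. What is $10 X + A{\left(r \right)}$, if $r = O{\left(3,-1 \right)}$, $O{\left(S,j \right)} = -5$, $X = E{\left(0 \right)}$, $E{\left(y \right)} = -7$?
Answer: $-78$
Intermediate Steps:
$X = -7$
$r = -5$
$A{\left(d \right)} = -8$ ($A{\left(d \right)} = -2 - 6 = -8$)
$10 X + A{\left(r \right)} = 10 \left(-7\right) - 8 = -70 - 8 = -78$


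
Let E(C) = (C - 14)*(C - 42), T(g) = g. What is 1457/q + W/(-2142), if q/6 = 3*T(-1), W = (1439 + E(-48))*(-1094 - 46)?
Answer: 7828277/2142 ≈ 3654.7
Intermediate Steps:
E(C) = (-42 + C)*(-14 + C) (E(C) = (-14 + C)*(-42 + C) = (-42 + C)*(-14 + C))
W = -8001660 (W = (1439 + (588 + (-48)² - 56*(-48)))*(-1094 - 46) = (1439 + (588 + 2304 + 2688))*(-1140) = (1439 + 5580)*(-1140) = 7019*(-1140) = -8001660)
q = -18 (q = 6*(3*(-1)) = 6*(-3) = -18)
1457/q + W/(-2142) = 1457/(-18) - 8001660/(-2142) = 1457*(-1/18) - 8001660*(-1/2142) = -1457/18 + 1333610/357 = 7828277/2142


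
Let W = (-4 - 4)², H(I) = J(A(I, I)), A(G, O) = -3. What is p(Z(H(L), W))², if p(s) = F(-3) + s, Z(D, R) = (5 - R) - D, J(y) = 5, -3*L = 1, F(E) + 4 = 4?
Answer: 4096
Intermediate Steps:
F(E) = 0 (F(E) = -4 + 4 = 0)
L = -⅓ (L = -⅓*1 = -⅓ ≈ -0.33333)
H(I) = 5
W = 64 (W = (-8)² = 64)
Z(D, R) = 5 - D - R
p(s) = s (p(s) = 0 + s = s)
p(Z(H(L), W))² = (5 - 1*5 - 1*64)² = (5 - 5 - 64)² = (-64)² = 4096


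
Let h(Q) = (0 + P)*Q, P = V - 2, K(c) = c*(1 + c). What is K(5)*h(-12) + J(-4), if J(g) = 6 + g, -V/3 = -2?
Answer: -1438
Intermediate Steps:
V = 6 (V = -3*(-2) = 6)
P = 4 (P = 6 - 2 = 4)
h(Q) = 4*Q (h(Q) = (0 + 4)*Q = 4*Q)
K(5)*h(-12) + J(-4) = (5*(1 + 5))*(4*(-12)) + (6 - 4) = (5*6)*(-48) + 2 = 30*(-48) + 2 = -1440 + 2 = -1438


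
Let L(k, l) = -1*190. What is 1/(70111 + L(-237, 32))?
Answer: 1/69921 ≈ 1.4302e-5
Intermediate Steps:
L(k, l) = -190
1/(70111 + L(-237, 32)) = 1/(70111 - 190) = 1/69921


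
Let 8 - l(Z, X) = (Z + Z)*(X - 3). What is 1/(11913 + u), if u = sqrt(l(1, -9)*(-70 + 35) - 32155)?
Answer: 1083/12904804 - 5*I*sqrt(11)/12904804 ≈ 8.3922e-5 - 1.285e-6*I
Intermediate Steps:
l(Z, X) = 8 - 2*Z*(-3 + X) (l(Z, X) = 8 - (Z + Z)*(X - 3) = 8 - 2*Z*(-3 + X))
u = 55*I*sqrt(11) (u = sqrt((8 + 6*1 - 2*(-9)*1)*(-70 + 35) - 32155) = sqrt((8 + 6 + 18)*(-35) - 32155) = sqrt(32*(-35) - 32155) = sqrt(-1120 - 32155) = sqrt(-33275) = 55*I*sqrt(11) ≈ 182.41*I)
1/(11913 + u) = 1/(11913 + 55*I*sqrt(11))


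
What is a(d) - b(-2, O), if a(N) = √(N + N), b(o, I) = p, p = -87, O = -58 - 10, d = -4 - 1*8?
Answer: 87 + 2*I*√6 ≈ 87.0 + 4.899*I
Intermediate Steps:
d = -12 (d = -4 - 8 = -12)
O = -68
b(o, I) = -87
a(N) = √2*√N (a(N) = √(2*N) = √2*√N)
a(d) - b(-2, O) = √2*√(-12) - 1*(-87) = √2*(2*I*√3) + 87 = 2*I*√6 + 87 = 87 + 2*I*√6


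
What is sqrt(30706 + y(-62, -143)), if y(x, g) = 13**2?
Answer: 5*sqrt(1235) ≈ 175.71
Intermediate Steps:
y(x, g) = 169
sqrt(30706 + y(-62, -143)) = sqrt(30706 + 169) = sqrt(30875) = 5*sqrt(1235)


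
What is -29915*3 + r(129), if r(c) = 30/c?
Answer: -3859025/43 ≈ -89745.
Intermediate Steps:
-29915*3 + r(129) = -29915*3 + 30/129 = -5983*15 + 30*(1/129) = -89745 + 10/43 = -3859025/43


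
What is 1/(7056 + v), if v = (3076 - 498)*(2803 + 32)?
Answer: 1/7315686 ≈ 1.3669e-7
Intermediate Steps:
v = 7308630 (v = 2578*2835 = 7308630)
1/(7056 + v) = 1/(7056 + 7308630) = 1/7315686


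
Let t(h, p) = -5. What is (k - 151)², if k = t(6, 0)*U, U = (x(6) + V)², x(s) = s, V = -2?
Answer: 53361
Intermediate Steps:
U = 16 (U = (6 - 2)² = 4² = 16)
k = -80 (k = -5*16 = -80)
(k - 151)² = (-80 - 151)² = (-231)² = 53361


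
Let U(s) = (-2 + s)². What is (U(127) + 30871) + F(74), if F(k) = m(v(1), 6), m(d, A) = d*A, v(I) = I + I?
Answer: 46508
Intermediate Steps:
v(I) = 2*I
m(d, A) = A*d
F(k) = 12 (F(k) = 6*(2*1) = 6*2 = 12)
(U(127) + 30871) + F(74) = ((-2 + 127)² + 30871) + 12 = (125² + 30871) + 12 = (15625 + 30871) + 12 = 46496 + 12 = 46508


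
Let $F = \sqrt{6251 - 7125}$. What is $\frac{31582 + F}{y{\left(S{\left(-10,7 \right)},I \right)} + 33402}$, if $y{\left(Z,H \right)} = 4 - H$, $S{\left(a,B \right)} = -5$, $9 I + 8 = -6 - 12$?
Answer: $\frac{142119}{150340} + \frac{9 i \sqrt{874}}{300680} \approx 0.94532 + 0.0008849 i$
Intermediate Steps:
$I = - \frac{26}{9}$ ($I = - \frac{8}{9} + \frac{-6 - 12}{9} = - \frac{8}{9} + \frac{1}{9} \left(-18\right) = - \frac{8}{9} - 2 = - \frac{26}{9} \approx -2.8889$)
$F = i \sqrt{874}$ ($F = \sqrt{-874} = i \sqrt{874} \approx 29.563 i$)
$\frac{31582 + F}{y{\left(S{\left(-10,7 \right)},I \right)} + 33402} = \frac{31582 + i \sqrt{874}}{\left(4 - - \frac{26}{9}\right) + 33402} = \frac{31582 + i \sqrt{874}}{\left(4 + \frac{26}{9}\right) + 33402} = \frac{31582 + i \sqrt{874}}{\frac{62}{9} + 33402} = \frac{31582 + i \sqrt{874}}{\frac{300680}{9}} = \left(31582 + i \sqrt{874}\right) \frac{9}{300680} = \frac{142119}{150340} + \frac{9 i \sqrt{874}}{300680}$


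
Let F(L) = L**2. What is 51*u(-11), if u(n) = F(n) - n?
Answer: 6732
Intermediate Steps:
u(n) = n**2 - n
51*u(-11) = 51*(-11*(-1 - 11)) = 51*(-11*(-12)) = 51*132 = 6732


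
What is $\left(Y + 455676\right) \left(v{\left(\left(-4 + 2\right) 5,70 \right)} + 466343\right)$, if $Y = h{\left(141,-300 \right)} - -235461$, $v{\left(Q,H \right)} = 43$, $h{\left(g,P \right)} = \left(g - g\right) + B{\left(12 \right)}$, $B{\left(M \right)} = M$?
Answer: $322342217514$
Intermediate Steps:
$h{\left(g,P \right)} = 12$ ($h{\left(g,P \right)} = \left(g - g\right) + 12 = 0 + 12 = 12$)
$Y = 235473$ ($Y = 12 - -235461 = 12 + 235461 = 235473$)
$\left(Y + 455676\right) \left(v{\left(\left(-4 + 2\right) 5,70 \right)} + 466343\right) = \left(235473 + 455676\right) \left(43 + 466343\right) = 691149 \cdot 466386 = 322342217514$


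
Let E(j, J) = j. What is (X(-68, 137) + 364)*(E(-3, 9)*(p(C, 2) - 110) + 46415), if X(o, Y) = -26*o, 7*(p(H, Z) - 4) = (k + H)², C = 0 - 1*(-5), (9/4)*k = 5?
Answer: 18821961184/189 ≈ 9.9587e+7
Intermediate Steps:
k = 20/9 (k = (4/9)*5 = 20/9 ≈ 2.2222)
C = 5 (C = 0 + 5 = 5)
p(H, Z) = 4 + (20/9 + H)²/7
(X(-68, 137) + 364)*(E(-3, 9)*(p(C, 2) - 110) + 46415) = (-26*(-68) + 364)*(-3*((4 + (20 + 9*5)²/567) - 110) + 46415) = (1768 + 364)*(-3*((4 + (20 + 45)²/567) - 110) + 46415) = 2132*(-3*((4 + (1/567)*65²) - 110) + 46415) = 2132*(-3*((4 + (1/567)*4225) - 110) + 46415) = 2132*(-3*((4 + 4225/567) - 110) + 46415) = 2132*(-3*(6493/567 - 110) + 46415) = 2132*(-3*(-55877/567) + 46415) = 2132*(55877/189 + 46415) = 2132*(8828312/189) = 18821961184/189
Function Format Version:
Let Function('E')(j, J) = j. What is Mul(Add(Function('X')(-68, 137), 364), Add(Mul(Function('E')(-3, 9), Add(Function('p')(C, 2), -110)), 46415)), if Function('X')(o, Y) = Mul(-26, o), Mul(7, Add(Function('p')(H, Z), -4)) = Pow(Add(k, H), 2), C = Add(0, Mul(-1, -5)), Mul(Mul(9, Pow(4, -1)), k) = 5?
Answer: Rational(18821961184, 189) ≈ 9.9587e+7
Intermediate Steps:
k = Rational(20, 9) (k = Mul(Rational(4, 9), 5) = Rational(20, 9) ≈ 2.2222)
C = 5 (C = Add(0, 5) = 5)
Function('p')(H, Z) = Add(4, Mul(Rational(1, 7), Pow(Add(Rational(20, 9), H), 2)))
Mul(Add(Function('X')(-68, 137), 364), Add(Mul(Function('E')(-3, 9), Add(Function('p')(C, 2), -110)), 46415)) = Mul(Add(Mul(-26, -68), 364), Add(Mul(-3, Add(Add(4, Mul(Rational(1, 567), Pow(Add(20, Mul(9, 5)), 2))), -110)), 46415)) = Mul(Add(1768, 364), Add(Mul(-3, Add(Add(4, Mul(Rational(1, 567), Pow(Add(20, 45), 2))), -110)), 46415)) = Mul(2132, Add(Mul(-3, Add(Add(4, Mul(Rational(1, 567), Pow(65, 2))), -110)), 46415)) = Mul(2132, Add(Mul(-3, Add(Add(4, Mul(Rational(1, 567), 4225)), -110)), 46415)) = Mul(2132, Add(Mul(-3, Add(Add(4, Rational(4225, 567)), -110)), 46415)) = Mul(2132, Add(Mul(-3, Add(Rational(6493, 567), -110)), 46415)) = Mul(2132, Add(Mul(-3, Rational(-55877, 567)), 46415)) = Mul(2132, Add(Rational(55877, 189), 46415)) = Mul(2132, Rational(8828312, 189)) = Rational(18821961184, 189)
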